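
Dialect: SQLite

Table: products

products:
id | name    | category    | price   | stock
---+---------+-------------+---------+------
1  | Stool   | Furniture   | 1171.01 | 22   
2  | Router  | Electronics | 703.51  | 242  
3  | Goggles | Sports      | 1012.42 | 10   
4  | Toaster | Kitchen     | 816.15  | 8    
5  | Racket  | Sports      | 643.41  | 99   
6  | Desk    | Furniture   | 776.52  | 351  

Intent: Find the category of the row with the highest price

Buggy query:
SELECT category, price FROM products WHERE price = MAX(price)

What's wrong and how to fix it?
Bug: MAX(price) is an aggregate and cannot be used directly in WHERE

Fix: Use a subquery: WHERE price = (SELECT MAX(price) FROM products)

Corrected query:
SELECT category, price FROM products WHERE price = (SELECT MAX(price) FROM products)

Result:
category  | price  
----------+--------
Furniture | 1171.01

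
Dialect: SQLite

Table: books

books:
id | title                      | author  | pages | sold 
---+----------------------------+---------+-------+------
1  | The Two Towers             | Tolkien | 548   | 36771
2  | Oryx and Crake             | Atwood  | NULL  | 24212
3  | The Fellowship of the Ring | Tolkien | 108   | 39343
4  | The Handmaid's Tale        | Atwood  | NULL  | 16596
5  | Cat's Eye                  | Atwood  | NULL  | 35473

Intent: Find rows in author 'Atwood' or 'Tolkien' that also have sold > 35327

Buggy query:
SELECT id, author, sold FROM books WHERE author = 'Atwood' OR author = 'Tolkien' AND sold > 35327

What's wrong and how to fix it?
Bug: AND binds tighter than OR, so this parses as author = 'Atwood' OR (author = 'Tolkien' AND sold > 35327)

Fix: Add parentheses around the OR so the AND applies to both alternatives

Corrected query:
SELECT id, author, sold FROM books WHERE (author = 'Atwood' OR author = 'Tolkien') AND sold > 35327

Result:
id | author  | sold 
---+---------+------
1  | Tolkien | 36771
3  | Tolkien | 39343
5  | Atwood  | 35473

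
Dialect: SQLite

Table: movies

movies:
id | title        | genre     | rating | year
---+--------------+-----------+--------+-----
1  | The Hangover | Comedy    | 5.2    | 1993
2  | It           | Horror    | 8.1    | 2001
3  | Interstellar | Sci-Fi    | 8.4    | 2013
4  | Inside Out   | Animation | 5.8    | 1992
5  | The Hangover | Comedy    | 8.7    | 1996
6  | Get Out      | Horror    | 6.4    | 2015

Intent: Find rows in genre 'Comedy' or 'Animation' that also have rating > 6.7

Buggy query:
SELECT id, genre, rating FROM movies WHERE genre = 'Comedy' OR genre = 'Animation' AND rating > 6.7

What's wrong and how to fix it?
Bug: Without parentheses, AND is evaluated before OR, so the rating filter only applies to the 'Animation' branch

Fix: Add parentheses around the OR so the AND applies to both alternatives

Corrected query:
SELECT id, genre, rating FROM movies WHERE (genre = 'Comedy' OR genre = 'Animation') AND rating > 6.7

Result:
id | genre  | rating
---+--------+-------
5  | Comedy | 8.7   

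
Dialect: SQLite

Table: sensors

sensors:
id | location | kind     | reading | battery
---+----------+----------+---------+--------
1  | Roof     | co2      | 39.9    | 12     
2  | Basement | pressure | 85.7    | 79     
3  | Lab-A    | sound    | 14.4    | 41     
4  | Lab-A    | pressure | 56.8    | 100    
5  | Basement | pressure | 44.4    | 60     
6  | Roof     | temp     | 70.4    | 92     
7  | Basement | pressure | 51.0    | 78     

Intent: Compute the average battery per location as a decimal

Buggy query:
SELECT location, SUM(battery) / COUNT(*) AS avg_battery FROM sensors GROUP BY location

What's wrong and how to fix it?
Bug: SUM(battery) and COUNT(*) are both integers; the division truncates the fractional part

Fix: Multiply by 1.0 (or CAST to REAL) to force floating-point division

Corrected query:
SELECT location, SUM(battery) * 1.0 / COUNT(*) AS avg_battery FROM sensors GROUP BY location

Result:
location | avg_battery
---------+------------
Basement | 72.333333  
Lab-A    | 70.5       
Roof     | 52         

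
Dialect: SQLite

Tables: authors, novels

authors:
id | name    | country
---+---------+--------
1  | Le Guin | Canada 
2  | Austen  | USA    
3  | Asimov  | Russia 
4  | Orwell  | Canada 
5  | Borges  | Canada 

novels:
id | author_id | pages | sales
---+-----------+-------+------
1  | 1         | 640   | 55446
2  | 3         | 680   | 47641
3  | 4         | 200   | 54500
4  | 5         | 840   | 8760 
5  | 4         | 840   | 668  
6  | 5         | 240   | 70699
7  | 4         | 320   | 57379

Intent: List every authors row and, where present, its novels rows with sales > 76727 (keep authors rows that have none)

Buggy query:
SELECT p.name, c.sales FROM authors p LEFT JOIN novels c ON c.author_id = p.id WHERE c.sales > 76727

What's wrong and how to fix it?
Bug: Filtering c.sales in WHERE discards the NULL rows produced by LEFT JOIN, turning it into an inner join

Fix: Move the right-table condition into the ON clause so unmatched parents are kept

Corrected query:
SELECT p.name, c.sales FROM authors p LEFT JOIN novels c ON c.author_id = p.id AND c.sales > 76727

Result:
name    | sales
--------+------
Le Guin | NULL 
Austen  | NULL 
Asimov  | NULL 
Orwell  | NULL 
Borges  | NULL 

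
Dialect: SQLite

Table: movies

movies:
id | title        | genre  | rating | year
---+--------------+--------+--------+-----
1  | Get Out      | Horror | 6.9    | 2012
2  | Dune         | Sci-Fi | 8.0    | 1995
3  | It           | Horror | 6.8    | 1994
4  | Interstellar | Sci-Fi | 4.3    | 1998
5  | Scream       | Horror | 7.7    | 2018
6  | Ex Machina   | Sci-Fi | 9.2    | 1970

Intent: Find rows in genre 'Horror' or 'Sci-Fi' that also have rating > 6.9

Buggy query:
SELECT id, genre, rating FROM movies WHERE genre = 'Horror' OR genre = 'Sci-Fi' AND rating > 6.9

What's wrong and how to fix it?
Bug: Without parentheses, AND is evaluated before OR, so the rating filter only applies to the 'Sci-Fi' branch

Fix: Add parentheses around the OR so the AND applies to both alternatives

Corrected query:
SELECT id, genre, rating FROM movies WHERE (genre = 'Horror' OR genre = 'Sci-Fi') AND rating > 6.9

Result:
id | genre  | rating
---+--------+-------
2  | Sci-Fi | 8     
5  | Horror | 7.7   
6  | Sci-Fi | 9.2   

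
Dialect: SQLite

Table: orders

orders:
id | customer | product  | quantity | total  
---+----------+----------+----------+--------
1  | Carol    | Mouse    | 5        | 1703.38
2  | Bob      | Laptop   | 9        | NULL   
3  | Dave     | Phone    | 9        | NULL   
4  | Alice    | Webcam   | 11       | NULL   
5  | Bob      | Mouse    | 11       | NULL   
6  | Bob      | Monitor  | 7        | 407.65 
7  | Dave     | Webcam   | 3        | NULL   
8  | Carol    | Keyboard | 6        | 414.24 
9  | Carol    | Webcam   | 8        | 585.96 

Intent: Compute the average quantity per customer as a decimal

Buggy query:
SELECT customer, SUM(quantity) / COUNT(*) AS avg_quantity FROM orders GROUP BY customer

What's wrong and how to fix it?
Bug: Both operands are integers, so '/' performs integer division and truncates

Fix: Multiply by 1.0 (or CAST to REAL) to force floating-point division

Corrected query:
SELECT customer, SUM(quantity) * 1.0 / COUNT(*) AS avg_quantity FROM orders GROUP BY customer

Result:
customer | avg_quantity
---------+-------------
Alice    | 11          
Bob      | 9           
Carol    | 6.333333    
Dave     | 6           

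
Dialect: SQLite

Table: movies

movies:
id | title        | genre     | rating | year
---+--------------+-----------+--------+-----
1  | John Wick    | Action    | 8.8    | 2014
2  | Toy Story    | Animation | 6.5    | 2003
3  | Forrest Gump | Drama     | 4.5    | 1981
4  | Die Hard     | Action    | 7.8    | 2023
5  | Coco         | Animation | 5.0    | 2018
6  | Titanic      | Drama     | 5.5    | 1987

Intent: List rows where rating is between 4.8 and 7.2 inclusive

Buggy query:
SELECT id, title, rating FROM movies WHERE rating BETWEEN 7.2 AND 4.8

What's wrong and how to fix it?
Bug: The bounds are reversed; BETWEEN a AND b requires a <= b to match anything

Fix: Write BETWEEN 4.8 AND 7.2

Corrected query:
SELECT id, title, rating FROM movies WHERE rating BETWEEN 4.8 AND 7.2

Result:
id | title     | rating
---+-----------+-------
2  | Toy Story | 6.5   
5  | Coco      | 5     
6  | Titanic   | 5.5   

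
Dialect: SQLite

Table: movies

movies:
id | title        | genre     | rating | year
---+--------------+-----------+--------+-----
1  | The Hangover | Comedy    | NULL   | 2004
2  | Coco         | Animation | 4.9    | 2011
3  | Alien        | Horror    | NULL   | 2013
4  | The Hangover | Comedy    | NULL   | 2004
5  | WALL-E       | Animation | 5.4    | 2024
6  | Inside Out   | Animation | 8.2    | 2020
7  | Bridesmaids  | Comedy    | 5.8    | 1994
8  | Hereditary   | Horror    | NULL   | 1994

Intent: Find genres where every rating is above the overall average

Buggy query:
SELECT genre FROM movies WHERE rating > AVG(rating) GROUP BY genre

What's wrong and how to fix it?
Bug: WHERE evaluates per row before aggregation, so AVG() is unavailable

Fix: Use a subquery for AVG and a HAVING MIN(...) filter so the condition holds for every row in the group

Corrected query:
SELECT genre FROM movies GROUP BY genre HAVING MIN(rating) > (SELECT AVG(rating) FROM movies)

Result:
(no rows)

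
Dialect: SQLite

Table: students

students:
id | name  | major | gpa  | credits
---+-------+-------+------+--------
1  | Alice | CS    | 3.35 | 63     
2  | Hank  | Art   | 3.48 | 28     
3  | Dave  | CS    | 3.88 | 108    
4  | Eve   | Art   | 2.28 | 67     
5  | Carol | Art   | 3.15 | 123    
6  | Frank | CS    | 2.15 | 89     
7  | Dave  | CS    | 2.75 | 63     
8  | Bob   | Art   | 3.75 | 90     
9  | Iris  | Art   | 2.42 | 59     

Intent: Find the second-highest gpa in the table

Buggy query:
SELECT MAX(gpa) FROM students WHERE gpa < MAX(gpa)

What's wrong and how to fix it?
Bug: The inner MAX is an aggregate inside WHERE, which is not allowed

Fix: Compute the overall MAX in a subquery, then take MAX of rows below it

Corrected query:
SELECT MAX(gpa) FROM students WHERE gpa < (SELECT MAX(gpa) FROM students)

Result:
MAX(gpa)
--------
3.75    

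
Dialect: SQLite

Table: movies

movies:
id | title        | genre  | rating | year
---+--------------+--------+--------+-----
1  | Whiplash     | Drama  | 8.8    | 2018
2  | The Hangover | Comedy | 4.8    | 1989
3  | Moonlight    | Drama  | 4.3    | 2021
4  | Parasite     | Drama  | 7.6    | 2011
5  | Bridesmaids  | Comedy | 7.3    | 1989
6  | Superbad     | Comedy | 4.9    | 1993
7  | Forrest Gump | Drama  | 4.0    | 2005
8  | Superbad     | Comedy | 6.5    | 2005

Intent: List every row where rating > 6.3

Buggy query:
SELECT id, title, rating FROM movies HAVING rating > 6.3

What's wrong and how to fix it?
Bug: This is a non-aggregate query (no GROUP BY, no aggregates), so in SQLite the HAVING clause is invalid here; a row-level condition belongs in WHERE

Fix: Use WHERE for row-level filtering

Corrected query:
SELECT id, title, rating FROM movies WHERE rating > 6.3

Result:
id | title       | rating
---+-------------+-------
1  | Whiplash    | 8.8   
4  | Parasite    | 7.6   
5  | Bridesmaids | 7.3   
8  | Superbad    | 6.5   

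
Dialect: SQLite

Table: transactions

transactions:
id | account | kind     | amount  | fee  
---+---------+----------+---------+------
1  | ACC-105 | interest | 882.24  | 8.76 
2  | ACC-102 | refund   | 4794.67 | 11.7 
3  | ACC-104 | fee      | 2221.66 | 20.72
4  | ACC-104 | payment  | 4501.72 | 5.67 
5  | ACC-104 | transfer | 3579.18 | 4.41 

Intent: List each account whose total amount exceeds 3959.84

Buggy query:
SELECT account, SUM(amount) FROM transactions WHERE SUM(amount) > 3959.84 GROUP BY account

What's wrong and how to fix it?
Bug: Aggregate functions cannot appear in a WHERE clause

Fix: Use HAVING (which filters groups after aggregation) instead of WHERE

Corrected query:
SELECT account, SUM(amount) FROM transactions GROUP BY account HAVING SUM(amount) > 3959.84

Result:
account | SUM(amount)
--------+------------
ACC-102 | 4794.67    
ACC-104 | 10302.56   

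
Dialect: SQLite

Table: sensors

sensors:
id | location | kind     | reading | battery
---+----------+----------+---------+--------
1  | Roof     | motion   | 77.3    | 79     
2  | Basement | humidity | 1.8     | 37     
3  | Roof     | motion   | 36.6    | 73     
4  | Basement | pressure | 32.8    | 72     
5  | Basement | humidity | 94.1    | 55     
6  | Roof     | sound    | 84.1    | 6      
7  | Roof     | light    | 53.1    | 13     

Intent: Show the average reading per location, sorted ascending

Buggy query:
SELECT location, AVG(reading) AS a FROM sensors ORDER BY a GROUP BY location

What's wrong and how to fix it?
Bug: GROUP BY must precede ORDER BY

Fix: Reorder: SELECT … FROM … GROUP BY … ORDER BY …

Corrected query:
SELECT location, AVG(reading) AS a FROM sensors GROUP BY location ORDER BY a

Result:
location | a     
---------+-------
Basement | 42.9  
Roof     | 62.775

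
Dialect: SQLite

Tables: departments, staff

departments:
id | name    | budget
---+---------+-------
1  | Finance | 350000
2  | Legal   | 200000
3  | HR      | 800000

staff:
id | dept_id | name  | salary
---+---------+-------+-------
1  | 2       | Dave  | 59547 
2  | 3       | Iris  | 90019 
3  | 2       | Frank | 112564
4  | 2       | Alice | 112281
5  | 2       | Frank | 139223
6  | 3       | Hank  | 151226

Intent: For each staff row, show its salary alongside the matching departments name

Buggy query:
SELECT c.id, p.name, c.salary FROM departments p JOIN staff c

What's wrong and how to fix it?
Bug: Missing join condition: each staff row is matched to all departments rows instead of just its own

Fix: Add ON c.dept_id = p.id to the JOIN

Corrected query:
SELECT c.id, p.name, c.salary FROM departments p JOIN staff c ON c.dept_id = p.id

Result:
id | name  | salary
---+-------+-------
1  | Legal | 59547 
2  | HR    | 90019 
3  | Legal | 112564
4  | Legal | 112281
5  | Legal | 139223
6  | HR    | 151226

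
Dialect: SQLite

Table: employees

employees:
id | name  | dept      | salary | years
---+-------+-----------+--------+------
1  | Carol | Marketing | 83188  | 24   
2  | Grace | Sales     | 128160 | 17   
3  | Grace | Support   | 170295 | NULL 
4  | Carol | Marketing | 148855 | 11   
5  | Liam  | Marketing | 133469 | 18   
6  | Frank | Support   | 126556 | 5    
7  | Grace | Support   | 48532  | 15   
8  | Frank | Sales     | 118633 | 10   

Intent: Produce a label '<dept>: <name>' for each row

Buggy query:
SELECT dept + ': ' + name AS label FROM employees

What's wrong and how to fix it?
Bug: SQLite uses || for string concatenation; + coerces text to numbers (yielding 0)

Fix: Replace + with || to concatenate text

Corrected query:
SELECT dept || ': ' || name AS label FROM employees

Result:
label           
----------------
Marketing: Carol
Sales: Grace    
Support: Grace  
Marketing: Carol
Marketing: Liam 
Support: Frank  
Support: Grace  
Sales: Frank    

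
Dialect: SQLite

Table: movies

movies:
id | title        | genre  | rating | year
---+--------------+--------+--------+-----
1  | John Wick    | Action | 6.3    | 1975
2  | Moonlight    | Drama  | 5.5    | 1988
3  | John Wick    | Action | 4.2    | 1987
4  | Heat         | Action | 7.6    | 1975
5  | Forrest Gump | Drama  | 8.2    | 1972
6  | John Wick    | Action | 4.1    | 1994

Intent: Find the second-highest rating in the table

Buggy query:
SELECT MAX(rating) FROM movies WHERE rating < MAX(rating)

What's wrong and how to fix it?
Bug: The inner MAX is an aggregate inside WHERE, which is not allowed

Fix: Put the inner MAX in a scalar subquery

Corrected query:
SELECT MAX(rating) FROM movies WHERE rating < (SELECT MAX(rating) FROM movies)

Result:
MAX(rating)
-----------
7.6        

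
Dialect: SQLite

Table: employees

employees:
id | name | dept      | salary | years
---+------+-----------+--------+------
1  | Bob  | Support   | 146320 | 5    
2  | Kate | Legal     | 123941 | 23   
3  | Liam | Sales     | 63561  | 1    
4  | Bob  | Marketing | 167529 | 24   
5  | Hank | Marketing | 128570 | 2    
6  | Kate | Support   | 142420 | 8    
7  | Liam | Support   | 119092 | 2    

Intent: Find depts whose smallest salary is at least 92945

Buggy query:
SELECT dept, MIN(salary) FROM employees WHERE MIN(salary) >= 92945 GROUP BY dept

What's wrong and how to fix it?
Bug: Aggregates like MIN are computed per group after WHERE runs

Fix: Replace WHERE with HAVING after the GROUP BY

Corrected query:
SELECT dept, MIN(salary) FROM employees GROUP BY dept HAVING MIN(salary) >= 92945

Result:
dept      | MIN(salary)
----------+------------
Legal     | 123941     
Marketing | 128570     
Support   | 119092     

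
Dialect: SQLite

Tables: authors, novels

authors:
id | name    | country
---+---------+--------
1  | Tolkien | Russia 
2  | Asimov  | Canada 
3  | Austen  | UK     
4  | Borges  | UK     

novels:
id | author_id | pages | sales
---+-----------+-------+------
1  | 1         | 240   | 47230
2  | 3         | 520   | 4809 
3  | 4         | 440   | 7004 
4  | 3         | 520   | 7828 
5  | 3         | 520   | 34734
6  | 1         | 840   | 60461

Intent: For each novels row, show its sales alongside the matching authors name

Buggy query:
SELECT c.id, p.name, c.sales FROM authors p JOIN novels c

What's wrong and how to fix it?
Bug: Missing join condition: each novels row is matched to all authors rows instead of just its own

Fix: Specify the join condition linking the foreign key to the parent id

Corrected query:
SELECT c.id, p.name, c.sales FROM authors p JOIN novels c ON c.author_id = p.id

Result:
id | name    | sales
---+---------+------
1  | Tolkien | 47230
2  | Austen  | 4809 
3  | Borges  | 7004 
4  | Austen  | 7828 
5  | Austen  | 34734
6  | Tolkien | 60461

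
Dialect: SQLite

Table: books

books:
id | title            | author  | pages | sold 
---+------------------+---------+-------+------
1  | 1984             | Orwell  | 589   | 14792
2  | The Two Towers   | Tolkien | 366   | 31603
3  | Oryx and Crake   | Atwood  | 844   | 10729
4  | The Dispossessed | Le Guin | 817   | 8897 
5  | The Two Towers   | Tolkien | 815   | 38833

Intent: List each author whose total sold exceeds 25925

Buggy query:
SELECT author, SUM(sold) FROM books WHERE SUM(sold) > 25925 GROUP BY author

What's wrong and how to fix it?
Bug: WHERE runs before GROUP BY, so aggregates aren't available there

Fix: Use HAVING (which filters groups after aggregation) instead of WHERE

Corrected query:
SELECT author, SUM(sold) FROM books GROUP BY author HAVING SUM(sold) > 25925

Result:
author  | SUM(sold)
--------+----------
Tolkien | 70436    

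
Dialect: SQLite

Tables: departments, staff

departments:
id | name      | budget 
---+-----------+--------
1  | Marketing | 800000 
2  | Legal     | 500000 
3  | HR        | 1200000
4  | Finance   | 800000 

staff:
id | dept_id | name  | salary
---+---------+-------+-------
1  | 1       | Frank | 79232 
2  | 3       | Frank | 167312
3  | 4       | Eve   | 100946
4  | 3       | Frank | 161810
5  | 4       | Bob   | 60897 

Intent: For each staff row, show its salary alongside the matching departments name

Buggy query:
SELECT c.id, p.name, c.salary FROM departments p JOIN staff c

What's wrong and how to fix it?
Bug: JOIN with no ON clause produces a cartesian product; every staff row pairs with every departments row

Fix: Specify the join condition linking the foreign key to the parent id

Corrected query:
SELECT c.id, p.name, c.salary FROM departments p JOIN staff c ON c.dept_id = p.id

Result:
id | name      | salary
---+-----------+-------
1  | Marketing | 79232 
2  | HR        | 167312
3  | Finance   | 100946
4  | HR        | 161810
5  | Finance   | 60897 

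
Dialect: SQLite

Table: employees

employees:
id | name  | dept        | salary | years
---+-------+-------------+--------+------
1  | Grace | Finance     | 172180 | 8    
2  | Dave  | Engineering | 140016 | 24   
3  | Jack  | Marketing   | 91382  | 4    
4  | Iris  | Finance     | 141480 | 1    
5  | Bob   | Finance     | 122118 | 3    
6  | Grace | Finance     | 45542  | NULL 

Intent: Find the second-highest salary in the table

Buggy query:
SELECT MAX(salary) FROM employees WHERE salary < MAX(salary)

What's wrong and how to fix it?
Bug: The inner MAX is an aggregate inside WHERE, which is not allowed

Fix: Compute the overall MAX in a subquery, then take MAX of rows below it

Corrected query:
SELECT MAX(salary) FROM employees WHERE salary < (SELECT MAX(salary) FROM employees)

Result:
MAX(salary)
-----------
141480     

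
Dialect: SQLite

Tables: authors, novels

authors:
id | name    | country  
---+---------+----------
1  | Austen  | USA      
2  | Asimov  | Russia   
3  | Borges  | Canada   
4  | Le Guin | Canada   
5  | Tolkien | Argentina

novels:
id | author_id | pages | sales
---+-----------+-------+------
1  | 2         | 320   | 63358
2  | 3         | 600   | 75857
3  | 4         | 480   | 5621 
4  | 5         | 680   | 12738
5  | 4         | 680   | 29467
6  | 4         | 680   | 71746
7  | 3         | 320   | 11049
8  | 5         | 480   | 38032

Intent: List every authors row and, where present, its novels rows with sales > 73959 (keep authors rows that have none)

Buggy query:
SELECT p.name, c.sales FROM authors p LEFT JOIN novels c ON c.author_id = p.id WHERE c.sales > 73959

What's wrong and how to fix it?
Bug: Filtering c.sales in WHERE discards the NULL rows produced by LEFT JOIN, turning it into an inner join

Fix: Put 'c.sales > 73959' in the JOIN's ON clause instead of WHERE

Corrected query:
SELECT p.name, c.sales FROM authors p LEFT JOIN novels c ON c.author_id = p.id AND c.sales > 73959

Result:
name    | sales
--------+------
Austen  | NULL 
Asimov  | NULL 
Borges  | 75857
Le Guin | NULL 
Tolkien | NULL 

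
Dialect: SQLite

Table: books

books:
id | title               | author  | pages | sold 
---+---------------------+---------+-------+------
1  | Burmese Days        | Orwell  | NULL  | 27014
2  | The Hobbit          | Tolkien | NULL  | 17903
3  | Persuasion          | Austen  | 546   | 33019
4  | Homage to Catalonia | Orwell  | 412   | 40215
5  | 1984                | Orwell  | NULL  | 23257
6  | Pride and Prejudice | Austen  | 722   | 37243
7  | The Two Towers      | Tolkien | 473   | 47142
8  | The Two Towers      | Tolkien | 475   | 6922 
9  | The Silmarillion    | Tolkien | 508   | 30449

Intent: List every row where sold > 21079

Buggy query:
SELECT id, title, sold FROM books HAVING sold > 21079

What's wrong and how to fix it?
Bug: This is a non-aggregate query (no GROUP BY, no aggregates), so in SQLite the HAVING clause is invalid here; a row-level condition belongs in WHERE

Fix: Use WHERE for row-level filtering

Corrected query:
SELECT id, title, sold FROM books WHERE sold > 21079

Result:
id | title               | sold 
---+---------------------+------
1  | Burmese Days        | 27014
3  | Persuasion          | 33019
4  | Homage to Catalonia | 40215
5  | 1984                | 23257
6  | Pride and Prejudice | 37243
7  | The Two Towers      | 47142
9  | The Silmarillion    | 30449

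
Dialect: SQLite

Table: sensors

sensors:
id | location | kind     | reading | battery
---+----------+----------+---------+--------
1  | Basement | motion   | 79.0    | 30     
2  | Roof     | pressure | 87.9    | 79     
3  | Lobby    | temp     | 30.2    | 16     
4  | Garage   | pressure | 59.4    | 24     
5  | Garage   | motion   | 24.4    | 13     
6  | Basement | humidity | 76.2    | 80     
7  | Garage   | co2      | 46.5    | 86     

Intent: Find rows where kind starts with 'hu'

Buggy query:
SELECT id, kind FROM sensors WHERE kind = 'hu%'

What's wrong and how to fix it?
Bug: '=' compares the literal string including the % character; pattern matching needs LIKE

Fix: Replace '=' with LIKE so 'hu%' is treated as a pattern

Corrected query:
SELECT id, kind FROM sensors WHERE kind LIKE 'hu%'

Result:
id | kind    
---+---------
6  | humidity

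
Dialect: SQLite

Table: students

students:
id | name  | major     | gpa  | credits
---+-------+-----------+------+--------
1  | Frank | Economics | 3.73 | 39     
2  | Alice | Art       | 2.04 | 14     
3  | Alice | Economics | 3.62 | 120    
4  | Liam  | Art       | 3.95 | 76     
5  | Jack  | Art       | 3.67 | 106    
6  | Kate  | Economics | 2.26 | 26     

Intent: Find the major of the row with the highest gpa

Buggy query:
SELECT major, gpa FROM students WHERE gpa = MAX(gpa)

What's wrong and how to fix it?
Bug: WHERE is evaluated per row; an aggregate over the whole table isn't defined there

Fix: Use a subquery: WHERE gpa = (SELECT MAX(gpa) FROM students)

Corrected query:
SELECT major, gpa FROM students WHERE gpa = (SELECT MAX(gpa) FROM students)

Result:
major | gpa 
------+-----
Art   | 3.95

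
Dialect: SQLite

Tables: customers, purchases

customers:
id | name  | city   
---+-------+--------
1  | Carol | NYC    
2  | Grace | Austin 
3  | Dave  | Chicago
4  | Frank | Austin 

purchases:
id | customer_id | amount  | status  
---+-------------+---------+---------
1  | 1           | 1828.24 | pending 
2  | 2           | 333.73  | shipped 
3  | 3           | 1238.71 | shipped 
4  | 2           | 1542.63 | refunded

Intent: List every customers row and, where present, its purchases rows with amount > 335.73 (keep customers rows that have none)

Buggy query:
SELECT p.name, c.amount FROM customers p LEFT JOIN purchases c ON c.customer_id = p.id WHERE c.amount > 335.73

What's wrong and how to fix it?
Bug: A WHERE condition on the right-hand table after LEFT JOIN drops unmatched parents

Fix: Put 'c.amount > 335.73' in the JOIN's ON clause instead of WHERE

Corrected query:
SELECT p.name, c.amount FROM customers p LEFT JOIN purchases c ON c.customer_id = p.id AND c.amount > 335.73

Result:
name  | amount 
------+--------
Carol | 1828.24
Grace | 1542.63
Dave  | 1238.71
Frank | NULL   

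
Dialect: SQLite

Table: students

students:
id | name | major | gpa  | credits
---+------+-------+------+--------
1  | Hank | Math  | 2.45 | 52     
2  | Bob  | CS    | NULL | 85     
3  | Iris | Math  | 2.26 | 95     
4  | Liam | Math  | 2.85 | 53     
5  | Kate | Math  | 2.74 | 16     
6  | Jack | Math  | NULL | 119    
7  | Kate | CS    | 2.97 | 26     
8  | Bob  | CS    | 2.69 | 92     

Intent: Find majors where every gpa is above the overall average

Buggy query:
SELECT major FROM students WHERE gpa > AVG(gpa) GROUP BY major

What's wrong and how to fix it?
Bug: AVG() is an aggregate; it can't sit directly in WHERE

Fix: Use a subquery for AVG and a HAVING MIN(...) filter so the condition holds for every row in the group

Corrected query:
SELECT major FROM students GROUP BY major HAVING MIN(gpa) > (SELECT AVG(gpa) FROM students)

Result:
major
-----
CS   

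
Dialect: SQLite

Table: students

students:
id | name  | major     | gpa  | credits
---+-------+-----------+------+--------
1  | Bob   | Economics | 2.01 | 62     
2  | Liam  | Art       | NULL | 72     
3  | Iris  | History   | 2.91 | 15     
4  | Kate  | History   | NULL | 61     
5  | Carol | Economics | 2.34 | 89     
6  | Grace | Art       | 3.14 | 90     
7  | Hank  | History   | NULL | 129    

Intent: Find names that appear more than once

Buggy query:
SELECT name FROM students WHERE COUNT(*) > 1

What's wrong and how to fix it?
Bug: COUNT(*) is an aggregate and cannot be used in WHERE

Fix: GROUP BY name, then filter groups with HAVING COUNT(*) > 1

Corrected query:
SELECT name FROM students GROUP BY name HAVING COUNT(*) > 1

Result:
(no rows)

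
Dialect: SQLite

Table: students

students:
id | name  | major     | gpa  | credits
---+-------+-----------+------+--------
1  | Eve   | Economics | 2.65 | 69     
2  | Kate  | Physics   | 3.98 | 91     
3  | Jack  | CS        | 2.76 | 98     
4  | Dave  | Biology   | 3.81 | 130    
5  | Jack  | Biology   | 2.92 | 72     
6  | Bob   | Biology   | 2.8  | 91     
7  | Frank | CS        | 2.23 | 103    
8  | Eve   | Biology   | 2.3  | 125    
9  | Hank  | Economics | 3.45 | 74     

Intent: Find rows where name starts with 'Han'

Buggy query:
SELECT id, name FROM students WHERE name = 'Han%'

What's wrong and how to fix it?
Bug: '=' compares the literal string including the % character; pattern matching needs LIKE

Fix: Use LIKE for wildcard pattern matching

Corrected query:
SELECT id, name FROM students WHERE name LIKE 'Han%'

Result:
id | name
---+-----
9  | Hank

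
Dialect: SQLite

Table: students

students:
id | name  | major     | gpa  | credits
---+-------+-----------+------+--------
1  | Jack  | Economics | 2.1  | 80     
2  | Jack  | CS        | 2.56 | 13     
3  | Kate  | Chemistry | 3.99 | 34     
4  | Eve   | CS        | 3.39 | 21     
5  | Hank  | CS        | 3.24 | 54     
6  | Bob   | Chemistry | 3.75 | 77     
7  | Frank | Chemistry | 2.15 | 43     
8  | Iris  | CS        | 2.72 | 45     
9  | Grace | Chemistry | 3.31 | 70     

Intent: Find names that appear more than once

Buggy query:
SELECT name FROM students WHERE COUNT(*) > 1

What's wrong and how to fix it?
Bug: COUNT(*) is an aggregate and cannot be used in WHERE

Fix: GROUP BY name, then filter groups with HAVING COUNT(*) > 1

Corrected query:
SELECT name FROM students GROUP BY name HAVING COUNT(*) > 1

Result:
name
----
Jack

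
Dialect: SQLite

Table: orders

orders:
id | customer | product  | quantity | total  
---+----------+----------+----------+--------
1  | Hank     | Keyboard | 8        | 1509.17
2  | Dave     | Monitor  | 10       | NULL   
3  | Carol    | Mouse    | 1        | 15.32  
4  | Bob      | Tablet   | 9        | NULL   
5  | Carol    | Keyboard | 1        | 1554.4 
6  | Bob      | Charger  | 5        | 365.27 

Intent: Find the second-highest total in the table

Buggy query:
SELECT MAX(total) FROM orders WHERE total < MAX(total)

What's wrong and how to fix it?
Bug: MAX(total) on the right of the comparison is an aggregate-in-WHERE error

Fix: Compute the overall MAX in a subquery, then take MAX of rows below it

Corrected query:
SELECT MAX(total) FROM orders WHERE total < (SELECT MAX(total) FROM orders)

Result:
MAX(total)
----------
1509.17   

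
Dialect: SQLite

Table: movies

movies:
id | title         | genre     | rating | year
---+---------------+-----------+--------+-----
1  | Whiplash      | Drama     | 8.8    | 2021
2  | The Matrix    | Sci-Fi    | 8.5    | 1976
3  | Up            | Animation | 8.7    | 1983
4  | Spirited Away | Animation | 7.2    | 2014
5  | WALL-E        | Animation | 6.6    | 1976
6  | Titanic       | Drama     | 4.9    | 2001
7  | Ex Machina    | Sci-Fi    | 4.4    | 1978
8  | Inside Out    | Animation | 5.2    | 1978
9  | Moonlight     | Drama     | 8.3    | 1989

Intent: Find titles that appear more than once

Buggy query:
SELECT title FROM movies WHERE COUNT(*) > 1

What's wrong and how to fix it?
Bug: COUNT(*) is an aggregate and cannot be used in WHERE

Fix: Group first, then use HAVING for the count condition

Corrected query:
SELECT title FROM movies GROUP BY title HAVING COUNT(*) > 1

Result:
(no rows)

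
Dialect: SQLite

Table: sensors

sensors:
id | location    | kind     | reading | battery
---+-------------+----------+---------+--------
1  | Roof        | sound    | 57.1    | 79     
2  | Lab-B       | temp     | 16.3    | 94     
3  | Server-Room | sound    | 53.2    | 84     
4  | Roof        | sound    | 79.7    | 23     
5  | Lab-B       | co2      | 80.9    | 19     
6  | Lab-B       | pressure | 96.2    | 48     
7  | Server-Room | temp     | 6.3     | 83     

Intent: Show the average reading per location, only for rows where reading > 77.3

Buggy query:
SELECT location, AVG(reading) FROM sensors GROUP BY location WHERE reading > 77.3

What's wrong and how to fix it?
Bug: Row-level WHERE must come before GROUP BY in the clause order

Fix: Move the WHERE clause before GROUP BY

Corrected query:
SELECT location, AVG(reading) FROM sensors WHERE reading > 77.3 GROUP BY location

Result:
location | AVG(reading)
---------+-------------
Lab-B    | 88.55       
Roof     | 79.7        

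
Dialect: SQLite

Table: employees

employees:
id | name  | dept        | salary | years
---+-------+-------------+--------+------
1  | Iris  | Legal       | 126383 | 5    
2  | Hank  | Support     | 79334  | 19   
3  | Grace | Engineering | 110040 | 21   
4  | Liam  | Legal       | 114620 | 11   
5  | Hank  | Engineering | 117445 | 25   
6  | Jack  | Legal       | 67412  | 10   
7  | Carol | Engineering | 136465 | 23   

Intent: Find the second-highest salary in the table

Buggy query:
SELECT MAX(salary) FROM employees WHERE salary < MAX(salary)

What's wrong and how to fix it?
Bug: The inner MAX is an aggregate inside WHERE, which is not allowed

Fix: Compute the overall MAX in a subquery, then take MAX of rows below it

Corrected query:
SELECT MAX(salary) FROM employees WHERE salary < (SELECT MAX(salary) FROM employees)

Result:
MAX(salary)
-----------
126383     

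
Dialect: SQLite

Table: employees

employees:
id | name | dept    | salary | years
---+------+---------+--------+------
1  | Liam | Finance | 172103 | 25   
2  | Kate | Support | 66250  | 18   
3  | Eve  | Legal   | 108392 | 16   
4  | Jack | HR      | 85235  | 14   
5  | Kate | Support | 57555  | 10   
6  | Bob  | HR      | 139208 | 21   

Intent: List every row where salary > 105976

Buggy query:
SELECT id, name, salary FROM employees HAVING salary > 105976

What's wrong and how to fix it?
Bug: This is a non-aggregate query (no GROUP BY, no aggregates), so in SQLite the HAVING clause is invalid here; a row-level condition belongs in WHERE

Fix: Replace HAVING with WHERE since the condition applies to individual rows

Corrected query:
SELECT id, name, salary FROM employees WHERE salary > 105976

Result:
id | name | salary
---+------+-------
1  | Liam | 172103
3  | Eve  | 108392
6  | Bob  | 139208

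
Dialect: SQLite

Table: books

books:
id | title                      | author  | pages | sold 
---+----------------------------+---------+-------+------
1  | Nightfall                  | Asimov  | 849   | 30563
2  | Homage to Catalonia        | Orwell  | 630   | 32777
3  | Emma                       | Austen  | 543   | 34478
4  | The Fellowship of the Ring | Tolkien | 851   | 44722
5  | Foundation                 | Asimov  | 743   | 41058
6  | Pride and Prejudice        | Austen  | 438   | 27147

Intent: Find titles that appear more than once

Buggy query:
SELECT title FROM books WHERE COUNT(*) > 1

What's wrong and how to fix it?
Bug: COUNT(*) is an aggregate and cannot be used in WHERE

Fix: Group first, then use HAVING for the count condition

Corrected query:
SELECT title FROM books GROUP BY title HAVING COUNT(*) > 1

Result:
(no rows)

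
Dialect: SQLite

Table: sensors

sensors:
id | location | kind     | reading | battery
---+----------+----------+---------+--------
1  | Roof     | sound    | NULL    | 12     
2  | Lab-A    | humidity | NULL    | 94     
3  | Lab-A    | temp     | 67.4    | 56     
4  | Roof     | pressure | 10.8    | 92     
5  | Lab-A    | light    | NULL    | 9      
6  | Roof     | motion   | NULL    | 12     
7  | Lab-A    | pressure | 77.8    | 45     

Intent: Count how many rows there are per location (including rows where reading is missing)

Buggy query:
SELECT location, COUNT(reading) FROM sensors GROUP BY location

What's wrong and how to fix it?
Bug: COUNT(reading) skips NULLs, so groups with missing reading are undercounted

Fix: Use COUNT(*) to count all rows regardless of NULL

Corrected query:
SELECT location, COUNT(*) FROM sensors GROUP BY location

Result:
location | COUNT(*)
---------+---------
Lab-A    | 4       
Roof     | 3       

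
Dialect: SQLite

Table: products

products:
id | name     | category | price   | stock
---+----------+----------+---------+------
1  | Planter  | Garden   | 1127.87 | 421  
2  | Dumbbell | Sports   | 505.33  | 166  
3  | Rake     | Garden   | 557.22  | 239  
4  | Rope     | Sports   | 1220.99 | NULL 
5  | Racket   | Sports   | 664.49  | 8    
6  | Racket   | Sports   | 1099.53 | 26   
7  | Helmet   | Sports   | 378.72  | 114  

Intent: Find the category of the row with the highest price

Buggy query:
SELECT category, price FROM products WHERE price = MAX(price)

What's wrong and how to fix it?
Bug: MAX(price) is an aggregate and cannot be used directly in WHERE

Fix: Use a subquery: WHERE price = (SELECT MAX(price) FROM products)

Corrected query:
SELECT category, price FROM products WHERE price = (SELECT MAX(price) FROM products)

Result:
category | price  
---------+--------
Sports   | 1220.99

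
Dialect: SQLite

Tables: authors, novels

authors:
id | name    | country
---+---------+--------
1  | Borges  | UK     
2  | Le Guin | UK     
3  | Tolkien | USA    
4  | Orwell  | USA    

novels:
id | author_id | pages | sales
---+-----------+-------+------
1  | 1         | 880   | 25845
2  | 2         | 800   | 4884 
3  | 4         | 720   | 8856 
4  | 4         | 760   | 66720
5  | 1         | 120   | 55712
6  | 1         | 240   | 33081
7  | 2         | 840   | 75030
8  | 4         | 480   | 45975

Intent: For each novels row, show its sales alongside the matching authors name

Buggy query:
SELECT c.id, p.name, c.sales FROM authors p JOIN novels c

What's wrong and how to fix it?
Bug: Missing join condition: each novels row is matched to all authors rows instead of just its own

Fix: Add ON c.author_id = p.id to the JOIN

Corrected query:
SELECT c.id, p.name, c.sales FROM authors p JOIN novels c ON c.author_id = p.id

Result:
id | name    | sales
---+---------+------
1  | Borges  | 25845
2  | Le Guin | 4884 
3  | Orwell  | 8856 
4  | Orwell  | 66720
5  | Borges  | 55712
6  | Borges  | 33081
7  | Le Guin | 75030
8  | Orwell  | 45975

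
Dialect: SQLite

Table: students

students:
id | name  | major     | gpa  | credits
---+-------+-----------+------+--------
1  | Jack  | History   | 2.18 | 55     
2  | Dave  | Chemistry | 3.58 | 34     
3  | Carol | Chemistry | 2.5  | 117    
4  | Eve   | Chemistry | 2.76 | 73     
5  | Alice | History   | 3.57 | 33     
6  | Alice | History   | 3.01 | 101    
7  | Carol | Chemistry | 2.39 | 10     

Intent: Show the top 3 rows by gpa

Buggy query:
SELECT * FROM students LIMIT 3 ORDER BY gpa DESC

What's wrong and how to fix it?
Bug: LIMIT must come after ORDER BY

Fix: Swap the clauses: ORDER BY first, then LIMIT

Corrected query:
SELECT * FROM students ORDER BY gpa DESC LIMIT 3

Result:
id | name  | major     | gpa  | credits
---+-------+-----------+------+--------
2  | Dave  | Chemistry | 3.58 | 34     
5  | Alice | History   | 3.57 | 33     
6  | Alice | History   | 3.01 | 101    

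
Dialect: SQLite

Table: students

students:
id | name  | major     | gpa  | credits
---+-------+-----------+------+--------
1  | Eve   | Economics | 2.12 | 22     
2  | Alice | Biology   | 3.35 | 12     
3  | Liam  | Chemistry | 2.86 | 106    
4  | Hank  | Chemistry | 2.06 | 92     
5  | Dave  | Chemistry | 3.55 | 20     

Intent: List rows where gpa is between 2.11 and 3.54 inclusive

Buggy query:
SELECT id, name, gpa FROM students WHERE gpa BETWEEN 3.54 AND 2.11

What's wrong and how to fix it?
Bug: BETWEEN expects the lower bound first; with 3.54 AND 2.11 the range is empty

Fix: Swap the bounds so the smaller value comes first

Corrected query:
SELECT id, name, gpa FROM students WHERE gpa BETWEEN 2.11 AND 3.54

Result:
id | name  | gpa 
---+-------+-----
1  | Eve   | 2.12
2  | Alice | 3.35
3  | Liam  | 2.86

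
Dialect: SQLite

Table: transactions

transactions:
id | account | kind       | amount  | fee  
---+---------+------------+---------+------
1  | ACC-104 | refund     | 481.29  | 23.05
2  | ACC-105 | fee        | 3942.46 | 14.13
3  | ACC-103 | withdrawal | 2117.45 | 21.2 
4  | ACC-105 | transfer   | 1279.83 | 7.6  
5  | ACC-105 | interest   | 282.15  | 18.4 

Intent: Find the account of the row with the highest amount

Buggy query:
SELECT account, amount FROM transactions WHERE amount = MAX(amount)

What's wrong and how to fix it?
Bug: MAX(amount) is an aggregate and cannot be used directly in WHERE

Fix: Use a subquery: WHERE amount = (SELECT MAX(amount) FROM transactions)

Corrected query:
SELECT account, amount FROM transactions WHERE amount = (SELECT MAX(amount) FROM transactions)

Result:
account | amount 
--------+--------
ACC-105 | 3942.46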